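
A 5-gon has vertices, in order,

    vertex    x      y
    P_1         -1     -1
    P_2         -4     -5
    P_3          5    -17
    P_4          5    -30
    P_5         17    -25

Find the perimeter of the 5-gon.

76

|P_1P_2| = √((-3)² + (-4)²) = √25 = 5
|P_2P_3| = √((9)² + (-12)²) = √225 = 15
|P_3P_4| = √((0)² + (-13)²) = √169 = 13
|P_4P_5| = √((12)² + (5)²) = √169 = 13
|P_5P_1| = √((-18)² + (24)²) = √900 = 30
Perimeter = 5 + 15 + 13 + 13 + 30 = 76.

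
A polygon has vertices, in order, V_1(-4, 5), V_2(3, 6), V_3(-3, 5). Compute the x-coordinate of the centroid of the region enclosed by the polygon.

Apply the shoelace (surveyor's) formula. First the cross-terms c_i = x_i·y_{i+1} − x_{i+1}·y_i:
  -39, 33, 5  ⇒  2A = -1, A = -0.5.
Then Σ (x_i + x_{i+1})·c_i = 4, so x̄ = 4 / (6·(-0.5)) = -4/3.

-4/3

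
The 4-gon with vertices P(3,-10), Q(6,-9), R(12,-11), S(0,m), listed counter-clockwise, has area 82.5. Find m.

10

The doubled signed area Σ (x_i y_{i+1} − x_{i+1} y_i) is linear in m.
With m=0 it equals 75; the coefficient of m is 9 (from the two edges through S).
So 9·m + 75 = 2·82.5 = 165 ⇒ m = 10.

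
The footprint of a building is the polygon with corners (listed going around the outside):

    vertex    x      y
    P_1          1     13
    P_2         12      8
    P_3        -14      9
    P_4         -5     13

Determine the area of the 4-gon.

Apply the surveyor's formula: 2A = Σ (x_i·y_{i+1} − x_{i+1}·y_i), indices taken mod 4.
Cross-terms: -148, 220, -137, -78  ⇒  Σ = -143
Area = |Σ|/2 = 71.5.

71.5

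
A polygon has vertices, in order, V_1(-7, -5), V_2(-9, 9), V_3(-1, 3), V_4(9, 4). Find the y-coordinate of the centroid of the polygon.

424/261

Apply the shoelace (surveyor's) formula. First the cross-terms c_i = x_i·y_{i+1} − x_{i+1}·y_i:
  -108, -18, -31, -17  ⇒  2A = -174, A = -87.
Then Σ (y_i + y_{i+1})·c_i = -848, so ȳ = -848 / (6·(-87)) = 424/261.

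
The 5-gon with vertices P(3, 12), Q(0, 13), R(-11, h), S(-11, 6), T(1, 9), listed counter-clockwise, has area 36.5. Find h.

7

The doubled signed area Σ (x_i y_{i+1} − x_{i+1} y_i) is linear in h.
With h=0 it equals -4; the coefficient of h is 11 (from the two edges through R).
So 11·h + -4 = 2·36.5 = 73 ⇒ h = 7.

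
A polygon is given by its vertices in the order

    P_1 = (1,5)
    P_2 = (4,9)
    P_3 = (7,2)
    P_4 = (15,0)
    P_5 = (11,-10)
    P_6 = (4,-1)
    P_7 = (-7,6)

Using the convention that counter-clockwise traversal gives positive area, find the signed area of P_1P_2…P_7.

-120.5

Apply the surveyor's formula: 2A = Σ (x_i·y_{i+1} − x_{i+1}·y_i), indices taken mod 7.
P_1→P_2: (1)(9) − (4)(5) = -11
P_2→P_3: (4)(2) − (7)(9) = -55
P_3→P_4: (7)(0) − (15)(2) = -30
P_4→P_5: (15)(-10) − (11)(0) = -150
P_5→P_6: (11)(-1) − (4)(-10) = 29
P_6→P_7: (4)(6) − (-7)(-1) = 17
P_7→P_1: (-7)(5) − (1)(6) = -41
Σ = -241
Signed area = Σ/2 = -120.5 (negative ⇒ clockwise traversal).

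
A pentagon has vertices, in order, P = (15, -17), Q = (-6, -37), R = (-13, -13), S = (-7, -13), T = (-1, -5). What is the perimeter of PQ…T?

90

|PQ| = √((-21)² + (-20)²) = √841 = 29
|QR| = √((-7)² + (24)²) = √625 = 25
|RS| = √((6)² + (0)²) = √36 = 6
|ST| = √((6)² + (8)²) = √100 = 10
|TP| = √((16)² + (-12)²) = √400 = 20
Perimeter = 29 + 25 + 6 + 10 + 20 = 90.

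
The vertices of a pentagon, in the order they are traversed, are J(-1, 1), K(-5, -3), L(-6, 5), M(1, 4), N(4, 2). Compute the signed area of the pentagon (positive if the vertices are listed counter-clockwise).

-36

Apply the surveyor's formula: 2A = Σ (x_i·y_{i+1} − x_{i+1}·y_i), indices taken mod 5.
Cross-terms: 8, -43, -29, -14, 6  ⇒  Σ = -72
Signed area = Σ/2 = -36 (negative ⇒ clockwise traversal).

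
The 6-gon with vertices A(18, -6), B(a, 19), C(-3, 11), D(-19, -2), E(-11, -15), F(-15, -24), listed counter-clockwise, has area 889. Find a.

Write out the shoelace sum; only the two edges meeting at B involve a:
2·Area = [(18·19 − a·(-6)) + (a·11 − (-3)·19)] + 1039
       = 17·a + 1438 = 1778
⇒ a = 20.

20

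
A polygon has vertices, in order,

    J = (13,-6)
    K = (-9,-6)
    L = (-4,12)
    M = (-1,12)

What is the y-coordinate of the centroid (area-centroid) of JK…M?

Apply the surveyor's formula. First the cross-terms c_i = x_i·y_{i+1} − x_{i+1}·y_i:
  -132, -132, -36, -150  ⇒  2A = -450, A = -225.
Then Σ (y_i + y_{i+1})·c_i = -972, so ȳ = -972 / (6·(-225)) = 0.72.

0.72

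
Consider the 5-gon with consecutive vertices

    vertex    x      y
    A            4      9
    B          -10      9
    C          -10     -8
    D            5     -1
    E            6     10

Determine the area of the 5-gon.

Apply the shoelace formula: 2A = Σ (x_i·y_{i+1} − x_{i+1}·y_i), indices taken mod 5.
A→B: (4)(9) − (-10)(9) = 126
B→C: (-10)(-8) − (-10)(9) = 170
C→D: (-10)(-1) − (5)(-8) = 50
D→E: (5)(10) − (6)(-1) = 56
E→A: (6)(9) − (4)(10) = 14
Σ = 416
Area = |Σ|/2 = 208.

208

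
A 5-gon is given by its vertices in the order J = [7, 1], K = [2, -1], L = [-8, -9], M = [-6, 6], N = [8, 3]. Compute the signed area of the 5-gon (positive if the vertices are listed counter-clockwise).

Apply Gauss's area formula: 2A = Σ (x_i·y_{i+1} − x_{i+1}·y_i), indices taken mod 5.
Σ = (-9) + (-26) + (-102) + (-66) + (-13) = -216
Signed area = Σ/2 = -108 (negative ⇒ clockwise traversal).

-108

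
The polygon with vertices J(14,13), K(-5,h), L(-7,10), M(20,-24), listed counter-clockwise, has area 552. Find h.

25

The doubled signed area Σ (x_i y_{i+1} − x_{i+1} y_i) is linear in h.
With h=0 it equals 579; the coefficient of h is 21 (from the two edges through K).
So 21·h + 579 = 2·552 = 1104 ⇒ h = 25.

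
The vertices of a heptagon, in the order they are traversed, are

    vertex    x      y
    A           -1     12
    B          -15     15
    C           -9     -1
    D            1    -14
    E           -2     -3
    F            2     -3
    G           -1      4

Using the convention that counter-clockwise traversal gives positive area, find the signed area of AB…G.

210

Apply the shoelace (surveyor's) formula: 2A = Σ (x_i·y_{i+1} − x_{i+1}·y_i), indices taken mod 7.
Σ = (165) + (150) + (127) + (-31) + (12) + (5) + (-8) = 420
Signed area = Σ/2 = 210 (positive ⇒ counter-clockwise traversal).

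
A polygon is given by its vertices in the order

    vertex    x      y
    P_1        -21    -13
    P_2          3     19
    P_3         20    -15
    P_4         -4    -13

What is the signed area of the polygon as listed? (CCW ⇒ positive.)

-663

Apply Gauss's area formula: 2A = Σ (x_i·y_{i+1} − x_{i+1}·y_i), indices taken mod 4.
Cross-terms: -360, -425, -320, -221  ⇒  Σ = -1326
Signed area = Σ/2 = -663 (negative ⇒ clockwise traversal).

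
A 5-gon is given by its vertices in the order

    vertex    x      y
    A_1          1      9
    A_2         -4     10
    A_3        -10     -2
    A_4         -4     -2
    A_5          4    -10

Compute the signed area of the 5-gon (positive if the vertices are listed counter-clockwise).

130

Apply the shoelace (surveyor's) formula: 2A = Σ (x_i·y_{i+1} − x_{i+1}·y_i), indices taken mod 5.
A_1→A_2: (1)(10) − (-4)(9) = 46
A_2→A_3: (-4)(-2) − (-10)(10) = 108
A_3→A_4: (-10)(-2) − (-4)(-2) = 12
A_4→A_5: (-4)(-10) − (4)(-2) = 48
A_5→A_1: (4)(9) − (1)(-10) = 46
Σ = 260
Signed area = Σ/2 = 130 (positive ⇒ counter-clockwise traversal).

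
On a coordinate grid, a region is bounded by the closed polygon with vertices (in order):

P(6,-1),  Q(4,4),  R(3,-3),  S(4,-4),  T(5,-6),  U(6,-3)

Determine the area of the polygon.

Cross-terms: 28, -24, 0, -4, 21, 12  ⇒  Σ = 33
Area = |Σ|/2 = 16.5.

16.5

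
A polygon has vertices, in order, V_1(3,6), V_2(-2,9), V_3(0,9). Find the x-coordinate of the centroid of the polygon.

1/3

Apply the shoelace (surveyor's) formula. First the cross-terms c_i = x_i·y_{i+1} − x_{i+1}·y_i:
  39, -18, -27  ⇒  2A = -6, A = -3.
Then Σ (x_i + x_{i+1})·c_i = -6, so x̄ = -6 / (6·(-3)) = 1/3.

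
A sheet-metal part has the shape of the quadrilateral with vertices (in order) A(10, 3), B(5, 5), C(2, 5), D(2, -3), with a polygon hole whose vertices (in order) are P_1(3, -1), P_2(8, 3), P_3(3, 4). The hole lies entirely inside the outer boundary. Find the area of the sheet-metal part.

Outer boundary:
Apply the shoelace (surveyor's) formula: 2A = Σ (x_i·y_{i+1} − x_{i+1}·y_i), indices taken mod 4.
A→B: (10)(5) − (5)(3) = 35
B→C: (5)(5) − (2)(5) = 15
C→D: (2)(-3) − (2)(5) = -16
D→A: (2)(3) − (10)(-3) = 36
Σ = 70
Area = |Σ|/2 = 35.
Hole:
Apply the shoelace formula: 2A = Σ (x_i·y_{i+1} − x_{i+1}·y_i), indices taken mod 3.
Σ = (17) + (23) + (-15) = 25
Area = |Σ|/2 = 12.5.
Net area = 35 − 12.5 = 22.5.

22.5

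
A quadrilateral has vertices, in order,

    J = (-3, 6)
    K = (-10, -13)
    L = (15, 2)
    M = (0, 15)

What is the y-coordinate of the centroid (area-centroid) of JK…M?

269/204

Apply the surveyor's formula. First the cross-terms c_i = x_i·y_{i+1} − x_{i+1}·y_i:
  99, 175, 225, 45  ⇒  2A = 544, A = 272.
Then Σ (y_i + y_{i+1})·c_i = 2152, so ȳ = 2152 / (6·272) = 269/204.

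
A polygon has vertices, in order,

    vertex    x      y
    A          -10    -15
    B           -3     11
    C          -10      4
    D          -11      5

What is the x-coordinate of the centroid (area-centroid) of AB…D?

Apply Gauss's area formula. First the cross-terms c_i = x_i·y_{i+1} − x_{i+1}·y_i:
  -155, 98, -6, 215  ⇒  2A = 152, A = 76.
Then Σ (x_i + x_{i+1})·c_i = -3648, so x̄ = -3648 / (6·76) = -8.

-8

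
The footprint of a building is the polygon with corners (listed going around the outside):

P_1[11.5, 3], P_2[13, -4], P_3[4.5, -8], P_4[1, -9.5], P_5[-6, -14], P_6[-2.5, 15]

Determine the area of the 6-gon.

Σ = (-85) + (-86) + (-34.75) + (-71) + (-125) + (-180) = -581.75
Area = |Σ|/2 = 290.875.

290.875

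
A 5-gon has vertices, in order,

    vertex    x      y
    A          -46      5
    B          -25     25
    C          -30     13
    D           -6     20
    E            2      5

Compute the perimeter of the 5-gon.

132

|AB| = √((21)² + (20)²) = √841 = 29
|BC| = √((-5)² + (-12)²) = √169 = 13
|CD| = √((24)² + (7)²) = √625 = 25
|DE| = √((8)² + (-15)²) = √289 = 17
|EA| = √((-48)² + (0)²) = √2304 = 48
Perimeter = 29 + 13 + 25 + 17 + 48 = 132.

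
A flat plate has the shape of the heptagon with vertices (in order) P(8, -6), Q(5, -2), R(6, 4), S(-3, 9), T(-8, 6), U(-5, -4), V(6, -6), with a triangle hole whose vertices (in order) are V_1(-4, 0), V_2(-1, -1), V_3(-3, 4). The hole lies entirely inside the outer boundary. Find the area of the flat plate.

Outer boundary:
Apply Gauss's area formula: 2A = Σ (x_i·y_{i+1} − x_{i+1}·y_i), indices taken mod 7.
Cross-terms: 14, 32, 66, 54, 62, 54, 12  ⇒  Σ = 294
Area = |Σ|/2 = 147.
Hole:
Apply the shoelace (surveyor's) formula: 2A = Σ (x_i·y_{i+1} − x_{i+1}·y_i), indices taken mod 3.
V_1→V_2: (-4)(-1) − (-1)(0) = 4
V_2→V_3: (-1)(4) − (-3)(-1) = -7
V_3→V_1: (-3)(0) − (-4)(4) = 16
Σ = 13
Area = |Σ|/2 = 6.5.
Net area = 147 − 6.5 = 140.5.

140.5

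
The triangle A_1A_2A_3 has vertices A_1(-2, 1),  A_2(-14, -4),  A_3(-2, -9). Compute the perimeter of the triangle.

36

|A_1A_2| = √((-12)² + (-5)²) = √169 = 13
|A_2A_3| = √((12)² + (-5)²) = √169 = 13
|A_3A_1| = √((0)² + (10)²) = √100 = 10
Perimeter = 13 + 13 + 10 = 36.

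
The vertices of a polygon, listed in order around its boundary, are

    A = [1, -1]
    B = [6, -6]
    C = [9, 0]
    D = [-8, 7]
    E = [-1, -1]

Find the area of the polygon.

Apply Gauss's area formula: 2A = Σ (x_i·y_{i+1} − x_{i+1}·y_i), indices taken mod 5.
Σ = (0) + (54) + (63) + (15) + (2) = 134
Area = |Σ|/2 = 67.

67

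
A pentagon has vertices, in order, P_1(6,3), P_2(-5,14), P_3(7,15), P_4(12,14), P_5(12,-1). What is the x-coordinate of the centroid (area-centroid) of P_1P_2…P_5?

Apply the surveyor's formula. First the cross-terms c_i = x_i·y_{i+1} − x_{i+1}·y_i:
  99, -173, -82, -180, 42  ⇒  2A = -294, A = -147.
Then Σ (x_i + x_{i+1})·c_i = -5369, so x̄ = -5369 / (6·(-147)) = 767/126.

767/126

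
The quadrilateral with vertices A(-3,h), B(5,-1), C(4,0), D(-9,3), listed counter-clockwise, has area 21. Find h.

-1

The doubled signed area Σ (x_i y_{i+1} − x_{i+1} y_i) is linear in h.
With h=0 it equals 28; the coefficient of h is -14 (from the two edges through A).
So -14·h + 28 = 2·21 = 42 ⇒ h = -1.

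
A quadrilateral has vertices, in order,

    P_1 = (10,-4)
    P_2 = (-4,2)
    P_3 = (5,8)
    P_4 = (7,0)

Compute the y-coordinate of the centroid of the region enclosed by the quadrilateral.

382/183

Apply Gauss's area formula. First the cross-terms c_i = x_i·y_{i+1} − x_{i+1}·y_i:
  4, -42, -56, -28  ⇒  2A = -122, A = -61.
Then Σ (y_i + y_{i+1})·c_i = -764, so ȳ = -764 / (6·(-61)) = 382/183.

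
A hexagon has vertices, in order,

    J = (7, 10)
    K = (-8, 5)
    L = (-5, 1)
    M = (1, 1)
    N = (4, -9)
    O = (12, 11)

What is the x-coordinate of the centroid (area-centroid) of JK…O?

Apply the shoelace formula. First the cross-terms c_i = x_i·y_{i+1} − x_{i+1}·y_i:
  115, 17, -6, -13, 152, 43  ⇒  2A = 308, A = 154.
Then Σ (x_i + x_{i+1})·c_i = 2872, so x̄ = 2872 / (6·154) = 718/231.

718/231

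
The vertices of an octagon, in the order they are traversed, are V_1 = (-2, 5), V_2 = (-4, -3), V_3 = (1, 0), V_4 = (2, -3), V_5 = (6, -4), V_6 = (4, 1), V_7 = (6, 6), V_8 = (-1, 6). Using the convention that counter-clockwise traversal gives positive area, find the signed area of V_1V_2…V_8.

62.5

Σ = (26) + (3) + (-3) + (10) + (22) + (18) + (42) + (7) = 125
Signed area = Σ/2 = 62.5 (positive ⇒ counter-clockwise traversal).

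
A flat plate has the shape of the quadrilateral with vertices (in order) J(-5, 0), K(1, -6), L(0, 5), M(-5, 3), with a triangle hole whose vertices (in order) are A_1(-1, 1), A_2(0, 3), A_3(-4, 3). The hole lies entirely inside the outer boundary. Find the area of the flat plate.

33.5

Outer boundary:
Σ = (30) + (5) + (25) + (15) = 75
Area = |Σ|/2 = 37.5.
Hole:
Apply the shoelace (surveyor's) formula: 2A = Σ (x_i·y_{i+1} − x_{i+1}·y_i), indices taken mod 3.
Σ = (-3) + (12) + (-1) = 8
Area = |Σ|/2 = 4.
Net area = 37.5 − 4 = 33.5.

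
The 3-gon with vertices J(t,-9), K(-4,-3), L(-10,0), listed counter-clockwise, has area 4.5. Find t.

5

Write out the shoelace sum; only the two edges meeting at J involve t:
2·Area = [((-10)·(-9) − t·0) + (t·(-3) − (-4)·(-9))] + -30
       = -3·t + 24 = 9
⇒ t = 5.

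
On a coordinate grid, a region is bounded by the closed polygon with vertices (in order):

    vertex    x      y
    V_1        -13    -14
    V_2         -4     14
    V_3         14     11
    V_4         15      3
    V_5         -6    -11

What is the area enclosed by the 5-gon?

403.5

Σ = (-238) + (-240) + (-123) + (-147) + (-59) = -807
Area = |Σ|/2 = 403.5.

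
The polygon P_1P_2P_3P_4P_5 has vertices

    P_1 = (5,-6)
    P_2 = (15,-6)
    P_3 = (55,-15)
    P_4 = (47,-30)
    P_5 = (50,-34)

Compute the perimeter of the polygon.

126

|P_1P_2| = √((10)² + (0)²) = √100 = 10
|P_2P_3| = √((40)² + (-9)²) = √1681 = 41
|P_3P_4| = √((-8)² + (-15)²) = √289 = 17
|P_4P_5| = √((3)² + (-4)²) = √25 = 5
|P_5P_1| = √((-45)² + (28)²) = √2809 = 53
Perimeter = 10 + 41 + 17 + 5 + 53 = 126.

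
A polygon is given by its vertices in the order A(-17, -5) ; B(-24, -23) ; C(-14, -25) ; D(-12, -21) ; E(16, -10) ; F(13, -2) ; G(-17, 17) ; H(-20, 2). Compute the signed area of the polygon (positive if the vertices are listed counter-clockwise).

Σ = (271) + (278) + (-6) + (456) + (98) + (187) + (306) + (134) = 1724
Signed area = Σ/2 = 862 (positive ⇒ counter-clockwise traversal).

862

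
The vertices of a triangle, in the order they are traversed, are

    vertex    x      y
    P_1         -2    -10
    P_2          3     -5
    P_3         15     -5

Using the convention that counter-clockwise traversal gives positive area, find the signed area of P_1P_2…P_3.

Apply the surveyor's formula: 2A = Σ (x_i·y_{i+1} − x_{i+1}·y_i), indices taken mod 3.
Cross-terms: 40, 60, -160  ⇒  Σ = -60
Signed area = Σ/2 = -30 (negative ⇒ clockwise traversal).

-30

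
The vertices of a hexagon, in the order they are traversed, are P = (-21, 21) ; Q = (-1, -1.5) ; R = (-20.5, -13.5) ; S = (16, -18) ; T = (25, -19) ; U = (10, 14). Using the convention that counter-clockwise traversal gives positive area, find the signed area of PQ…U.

Σ = (52.5) + (-17.25) + (585) + (146) + (540) + (504) = 1810.25
Signed area = Σ/2 = 905.125 (positive ⇒ counter-clockwise traversal).

905.125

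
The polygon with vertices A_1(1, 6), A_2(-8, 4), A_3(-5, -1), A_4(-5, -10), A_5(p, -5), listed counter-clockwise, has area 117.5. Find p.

5

The doubled signed area Σ (x_i y_{i+1} − x_{i+1} y_i) is linear in p.
With p=0 it equals 155; the coefficient of p is 16 (from the two edges through A_5).
So 16·p + 155 = 2·117.5 = 235 ⇒ p = 5.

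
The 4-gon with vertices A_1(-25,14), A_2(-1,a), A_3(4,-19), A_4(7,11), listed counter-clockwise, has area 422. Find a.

Write out the shoelace sum; only the two edges meeting at A_2 involve a:
2·Area = [((-25)·a − (-1)·14) + ((-1)·(-19) − 4·a)] + 550
       = -29·a + 583 = 844
⇒ a = -9.

-9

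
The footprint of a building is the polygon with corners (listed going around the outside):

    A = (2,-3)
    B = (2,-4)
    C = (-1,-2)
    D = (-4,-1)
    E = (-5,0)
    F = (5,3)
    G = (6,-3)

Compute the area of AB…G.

41

Apply the shoelace formula: 2A = Σ (x_i·y_{i+1} − x_{i+1}·y_i), indices taken mod 7.
Cross-terms: -2, -8, -7, -5, -15, -33, -12  ⇒  Σ = -82
Area = |Σ|/2 = 41.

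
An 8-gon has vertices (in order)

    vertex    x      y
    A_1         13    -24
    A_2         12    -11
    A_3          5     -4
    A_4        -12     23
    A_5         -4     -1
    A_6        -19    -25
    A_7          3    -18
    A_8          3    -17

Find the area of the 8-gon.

486.5

Apply Gauss's area formula: 2A = Σ (x_i·y_{i+1} − x_{i+1}·y_i), indices taken mod 8.
Σ = (145) + (7) + (67) + (104) + (81) + (417) + (3) + (149) = 973
Area = |Σ|/2 = 486.5.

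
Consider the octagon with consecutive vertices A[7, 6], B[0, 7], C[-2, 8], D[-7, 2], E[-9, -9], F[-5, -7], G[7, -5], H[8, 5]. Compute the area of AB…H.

188

Σ = (49) + (14) + (52) + (81) + (18) + (74) + (75) + (13) = 376
Area = |Σ|/2 = 188.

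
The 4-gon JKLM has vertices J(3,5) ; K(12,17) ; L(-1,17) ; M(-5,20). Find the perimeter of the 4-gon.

|JK| = √((9)² + (12)²) = √225 = 15
|KL| = √((-13)² + (0)²) = √169 = 13
|LM| = √((-4)² + (3)²) = √25 = 5
|MJ| = √((8)² + (-15)²) = √289 = 17
Perimeter = 15 + 13 + 5 + 17 = 50.

50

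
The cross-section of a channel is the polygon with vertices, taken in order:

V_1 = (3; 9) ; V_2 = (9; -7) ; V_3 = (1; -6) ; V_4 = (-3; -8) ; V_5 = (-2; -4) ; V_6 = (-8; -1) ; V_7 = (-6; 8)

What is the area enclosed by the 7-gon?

Apply Gauss's area formula: 2A = Σ (x_i·y_{i+1} − x_{i+1}·y_i), indices taken mod 7.
Cross-terms: -102, -47, -26, -4, -30, -70, -78  ⇒  Σ = -357
Area = |Σ|/2 = 178.5.

178.5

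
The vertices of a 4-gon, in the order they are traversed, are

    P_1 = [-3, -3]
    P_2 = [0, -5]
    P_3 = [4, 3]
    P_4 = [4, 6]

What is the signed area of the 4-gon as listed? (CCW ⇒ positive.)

Apply the shoelace formula: 2A = Σ (x_i·y_{i+1} − x_{i+1}·y_i), indices taken mod 4.
Σ = (15) + (20) + (12) + (6) = 53
Signed area = Σ/2 = 26.5 (positive ⇒ counter-clockwise traversal).

26.5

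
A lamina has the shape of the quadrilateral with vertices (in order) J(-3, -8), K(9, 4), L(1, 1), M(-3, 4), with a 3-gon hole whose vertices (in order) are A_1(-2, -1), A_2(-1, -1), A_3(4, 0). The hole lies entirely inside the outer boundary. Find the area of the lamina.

Outer boundary:
Apply Gauss's area formula: 2A = Σ (x_i·y_{i+1} − x_{i+1}·y_i), indices taken mod 4.
J→K: (-3)(4) − (9)(-8) = 60
K→L: (9)(1) − (1)(4) = 5
L→M: (1)(4) − (-3)(1) = 7
M→J: (-3)(-8) − (-3)(4) = 36
Σ = 108
Area = |Σ|/2 = 54.
Hole:
Apply the shoelace formula: 2A = Σ (x_i·y_{i+1} − x_{i+1}·y_i), indices taken mod 3.
A_1→A_2: (-2)(-1) − (-1)(-1) = 1
A_2→A_3: (-1)(0) − (4)(-1) = 4
A_3→A_1: (4)(-1) − (-2)(0) = -4
Σ = 1
Area = |Σ|/2 = 0.5.
Net area = 54 − 0.5 = 53.5.

53.5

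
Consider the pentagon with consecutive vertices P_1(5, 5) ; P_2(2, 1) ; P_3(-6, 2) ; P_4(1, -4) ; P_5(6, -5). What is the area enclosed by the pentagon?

50.5

Apply the shoelace formula: 2A = Σ (x_i·y_{i+1} − x_{i+1}·y_i), indices taken mod 5.
P_1→P_2: (5)(1) − (2)(5) = -5
P_2→P_3: (2)(2) − (-6)(1) = 10
P_3→P_4: (-6)(-4) − (1)(2) = 22
P_4→P_5: (1)(-5) − (6)(-4) = 19
P_5→P_1: (6)(5) − (5)(-5) = 55
Σ = 101
Area = |Σ|/2 = 50.5.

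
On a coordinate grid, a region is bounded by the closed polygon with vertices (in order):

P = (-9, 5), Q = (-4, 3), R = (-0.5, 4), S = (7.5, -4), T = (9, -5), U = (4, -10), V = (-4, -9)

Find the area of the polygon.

P→Q: (-9)(3) − (-4)(5) = -7
Q→R: (-4)(4) − (-0.5)(3) = -14.5
R→S: (-0.5)(-4) − (7.5)(4) = -28
S→T: (7.5)(-5) − (9)(-4) = -1.5
T→U: (9)(-10) − (4)(-5) = -70
U→V: (4)(-9) − (-4)(-10) = -76
V→P: (-4)(5) − (-9)(-9) = -101
Σ = -298
Area = |Σ|/2 = 149.

149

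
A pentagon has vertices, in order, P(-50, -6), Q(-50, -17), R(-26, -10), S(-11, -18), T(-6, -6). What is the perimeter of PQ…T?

110

|PQ| = √((0)² + (-11)²) = √121 = 11
|QR| = √((24)² + (7)²) = √625 = 25
|RS| = √((15)² + (-8)²) = √289 = 17
|ST| = √((5)² + (12)²) = √169 = 13
|TP| = √((-44)² + (0)²) = √1936 = 44
Perimeter = 11 + 25 + 17 + 13 + 44 = 110.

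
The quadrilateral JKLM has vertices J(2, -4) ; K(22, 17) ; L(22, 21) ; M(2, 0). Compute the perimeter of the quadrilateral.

|JK| = √((20)² + (21)²) = √841 = 29
|KL| = √((0)² + (4)²) = √16 = 4
|LM| = √((-20)² + (-21)²) = √841 = 29
|MJ| = √((0)² + (-4)²) = √16 = 4
Perimeter = 29 + 4 + 29 + 4 = 66.

66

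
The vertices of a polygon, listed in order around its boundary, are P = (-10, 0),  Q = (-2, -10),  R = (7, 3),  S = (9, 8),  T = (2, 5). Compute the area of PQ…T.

136

Cross-terms: 100, 64, 29, 29, 50  ⇒  Σ = 272
Area = |Σ|/2 = 136.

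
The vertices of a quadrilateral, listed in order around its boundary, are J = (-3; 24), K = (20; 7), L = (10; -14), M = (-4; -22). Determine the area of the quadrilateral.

Apply Gauss's area formula: 2A = Σ (x_i·y_{i+1} − x_{i+1}·y_i), indices taken mod 4.
Σ = (-501) + (-350) + (-276) + (-162) = -1289
Area = |Σ|/2 = 644.5.

644.5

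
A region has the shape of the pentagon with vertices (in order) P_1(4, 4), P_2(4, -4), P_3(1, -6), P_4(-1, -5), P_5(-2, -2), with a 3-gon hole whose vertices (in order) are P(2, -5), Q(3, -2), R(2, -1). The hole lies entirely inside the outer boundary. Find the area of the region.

33.5

Outer boundary:
Σ = (-32) + (-20) + (-11) + (-8) + (0) = -71
Area = |Σ|/2 = 35.5.
Hole:
Cross-terms: 11, 1, -8  ⇒  Σ = 4
Area = |Σ|/2 = 2.
Net area = 35.5 − 2 = 33.5.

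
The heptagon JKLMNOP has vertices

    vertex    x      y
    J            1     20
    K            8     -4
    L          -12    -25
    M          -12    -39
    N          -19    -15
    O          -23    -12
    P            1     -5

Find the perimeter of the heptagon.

148

|JK| = √((7)² + (-24)²) = √625 = 25
|KL| = √((-20)² + (-21)²) = √841 = 29
|LM| = √((0)² + (-14)²) = √196 = 14
|MN| = √((-7)² + (24)²) = √625 = 25
|NO| = √((-4)² + (3)²) = √25 = 5
|OP| = √((24)² + (7)²) = √625 = 25
|PJ| = √((0)² + (25)²) = √625 = 25
Perimeter = 25 + 29 + 14 + 25 + 5 + 25 + 25 = 148.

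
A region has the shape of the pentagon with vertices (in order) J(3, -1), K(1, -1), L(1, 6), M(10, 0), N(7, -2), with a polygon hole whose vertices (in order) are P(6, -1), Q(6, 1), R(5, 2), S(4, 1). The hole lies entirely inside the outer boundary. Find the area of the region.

Outer boundary:
Apply the shoelace (surveyor's) formula: 2A = Σ (x_i·y_{i+1} − x_{i+1}·y_i), indices taken mod 5.
Σ = (-2) + (7) + (-60) + (-20) + (-1) = -76
Area = |Σ|/2 = 38.
Hole:
Cross-terms: 12, 7, -3, -10  ⇒  Σ = 6
Area = |Σ|/2 = 3.
Net area = 38 − 3 = 35.

35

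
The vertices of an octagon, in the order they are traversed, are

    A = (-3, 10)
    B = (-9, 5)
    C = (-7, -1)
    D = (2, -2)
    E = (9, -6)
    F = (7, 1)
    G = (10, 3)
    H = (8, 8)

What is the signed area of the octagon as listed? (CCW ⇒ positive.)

Apply the shoelace formula: 2A = Σ (x_i·y_{i+1} − x_{i+1}·y_i), indices taken mod 8.
Σ = (75) + (44) + (16) + (6) + (51) + (11) + (56) + (104) = 363
Signed area = Σ/2 = 181.5 (positive ⇒ counter-clockwise traversal).

181.5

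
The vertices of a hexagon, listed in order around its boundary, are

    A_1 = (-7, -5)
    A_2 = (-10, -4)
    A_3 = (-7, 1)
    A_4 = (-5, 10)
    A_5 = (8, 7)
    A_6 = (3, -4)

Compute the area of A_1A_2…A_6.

Apply the shoelace (surveyor's) formula: 2A = Σ (x_i·y_{i+1} − x_{i+1}·y_i), indices taken mod 6.
Σ = (-22) + (-38) + (-65) + (-115) + (-53) + (-43) = -336
Area = |Σ|/2 = 168.

168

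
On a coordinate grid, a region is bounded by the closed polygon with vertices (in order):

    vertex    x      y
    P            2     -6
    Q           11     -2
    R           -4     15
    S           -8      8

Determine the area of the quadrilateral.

169.5

Apply the shoelace formula: 2A = Σ (x_i·y_{i+1} − x_{i+1}·y_i), indices taken mod 4.
P→Q: (2)(-2) − (11)(-6) = 62
Q→R: (11)(15) − (-4)(-2) = 157
R→S: (-4)(8) − (-8)(15) = 88
S→P: (-8)(-6) − (2)(8) = 32
Σ = 339
Area = |Σ|/2 = 169.5.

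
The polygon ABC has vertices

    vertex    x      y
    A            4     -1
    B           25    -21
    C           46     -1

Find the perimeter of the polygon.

100

|AB| = √((21)² + (-20)²) = √841 = 29
|BC| = √((21)² + (20)²) = √841 = 29
|CA| = √((-42)² + (0)²) = √1764 = 42
Perimeter = 29 + 29 + 42 = 100.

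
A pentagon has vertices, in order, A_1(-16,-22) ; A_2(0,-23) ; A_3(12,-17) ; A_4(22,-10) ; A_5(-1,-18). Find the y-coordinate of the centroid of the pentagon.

Apply the shoelace (surveyor's) formula. First the cross-terms c_i = x_i·y_{i+1} − x_{i+1}·y_i:
  368, 276, 254, -406, -266  ⇒  2A = 226, A = 113.
Then Σ (y_i + y_{i+1})·c_i = -12450, so ȳ = -12450 / (6·113) = -2075/113.

-2075/113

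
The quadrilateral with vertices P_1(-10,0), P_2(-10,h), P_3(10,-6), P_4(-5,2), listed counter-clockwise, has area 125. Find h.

Write out the shoelace sum; only the two edges meeting at P_2 involve h:
2·Area = [((-10)·h − (-10)·0) + ((-10)·(-6) − 10·h)] + 10
       = -20·h + 70 = 250
⇒ h = -9.

-9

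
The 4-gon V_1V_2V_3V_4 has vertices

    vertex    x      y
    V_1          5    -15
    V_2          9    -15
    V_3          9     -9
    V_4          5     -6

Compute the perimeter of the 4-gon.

|V_1V_2| = √((4)² + (0)²) = √16 = 4
|V_2V_3| = √((0)² + (6)²) = √36 = 6
|V_3V_4| = √((-4)² + (3)²) = √25 = 5
|V_4V_1| = √((0)² + (-9)²) = √81 = 9
Perimeter = 4 + 6 + 5 + 9 = 24.

24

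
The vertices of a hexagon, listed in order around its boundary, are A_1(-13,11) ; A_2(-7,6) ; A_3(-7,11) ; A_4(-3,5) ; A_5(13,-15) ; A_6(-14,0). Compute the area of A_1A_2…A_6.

211

Σ = (-1) + (-35) + (-2) + (-20) + (-210) + (-154) = -422
Area = |Σ|/2 = 211.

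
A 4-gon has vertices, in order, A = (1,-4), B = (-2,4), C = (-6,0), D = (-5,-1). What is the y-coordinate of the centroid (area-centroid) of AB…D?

Apply the surveyor's formula. First the cross-terms c_i = x_i·y_{i+1} − x_{i+1}·y_i:
  -4, 24, 6, 21  ⇒  2A = 47, A = 23.5.
Then Σ (y_i + y_{i+1})·c_i = -15, so ȳ = -15 / (6·23.5) = -5/47.

-5/47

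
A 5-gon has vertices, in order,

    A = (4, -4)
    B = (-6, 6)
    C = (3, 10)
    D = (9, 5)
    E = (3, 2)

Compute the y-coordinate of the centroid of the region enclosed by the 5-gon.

Apply the shoelace formula. First the cross-terms c_i = x_i·y_{i+1} − x_{i+1}·y_i:
  0, -78, -75, 3, -20  ⇒  2A = -170, A = -85.
Then Σ (y_i + y_{i+1})·c_i = -2312, so ȳ = -2312 / (6·(-85)) = 68/15.

68/15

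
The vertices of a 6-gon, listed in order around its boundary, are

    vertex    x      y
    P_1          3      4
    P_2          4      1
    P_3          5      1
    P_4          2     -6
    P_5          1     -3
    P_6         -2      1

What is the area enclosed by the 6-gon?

31

Apply Gauss's area formula: 2A = Σ (x_i·y_{i+1} − x_{i+1}·y_i), indices taken mod 6.
Σ = (-13) + (-1) + (-32) + (0) + (-5) + (-11) = -62
Area = |Σ|/2 = 31.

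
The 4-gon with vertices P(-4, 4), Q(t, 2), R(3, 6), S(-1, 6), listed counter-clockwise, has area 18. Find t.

Write out the shoelace sum; only the two edges meeting at Q involve t:
2·Area = [((-4)·2 − t·4) + (t·6 − 3·2)] + 44
       = 2·t + 30 = 36
⇒ t = 3.

3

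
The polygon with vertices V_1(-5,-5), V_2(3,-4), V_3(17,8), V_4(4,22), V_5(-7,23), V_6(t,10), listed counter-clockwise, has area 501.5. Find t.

Write out the shoelace sum; only the two edges meeting at V_6 involve t:
2·Area = [((-7)·10 − t·23) + (t·(-5) − (-5)·10)] + 715
       = -28·t + 695 = 1003
⇒ t = -11.

-11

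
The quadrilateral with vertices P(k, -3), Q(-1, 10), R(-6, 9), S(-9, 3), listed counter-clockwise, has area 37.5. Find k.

-9

The doubled signed area Σ (x_i y_{i+1} − x_{i+1} y_i) is linear in k.
With k=0 it equals 138; the coefficient of k is 7 (from the two edges through P).
So 7·k + 138 = 2·37.5 = 75 ⇒ k = -9.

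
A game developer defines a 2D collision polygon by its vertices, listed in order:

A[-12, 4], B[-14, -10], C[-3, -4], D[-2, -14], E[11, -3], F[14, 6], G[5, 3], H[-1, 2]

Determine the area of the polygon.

Apply the shoelace (surveyor's) formula: 2A = Σ (x_i·y_{i+1} − x_{i+1}·y_i), indices taken mod 8.
Σ = (176) + (26) + (34) + (160) + (108) + (12) + (13) + (20) = 549
Area = |Σ|/2 = 274.5.

274.5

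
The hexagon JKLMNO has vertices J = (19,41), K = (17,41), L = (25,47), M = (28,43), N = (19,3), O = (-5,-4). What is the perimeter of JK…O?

134

|JK| = √((-2)² + (0)²) = √4 = 2
|KL| = √((8)² + (6)²) = √100 = 10
|LM| = √((3)² + (-4)²) = √25 = 5
|MN| = √((-9)² + (-40)²) = √1681 = 41
|NO| = √((-24)² + (-7)²) = √625 = 25
|OJ| = √((24)² + (45)²) = √2601 = 51
Perimeter = 2 + 10 + 5 + 41 + 25 + 51 = 134.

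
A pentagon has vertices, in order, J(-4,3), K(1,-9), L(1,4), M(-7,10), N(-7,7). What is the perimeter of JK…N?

44

|JK| = √((5)² + (-12)²) = √169 = 13
|KL| = √((0)² + (13)²) = √169 = 13
|LM| = √((-8)² + (6)²) = √100 = 10
|MN| = √((0)² + (-3)²) = √9 = 3
|NJ| = √((3)² + (-4)²) = √25 = 5
Perimeter = 13 + 13 + 10 + 3 + 5 = 44.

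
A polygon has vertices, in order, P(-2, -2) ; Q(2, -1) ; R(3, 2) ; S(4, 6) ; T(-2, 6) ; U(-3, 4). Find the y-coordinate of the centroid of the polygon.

629/249

Apply the shoelace (surveyor's) formula. First the cross-terms c_i = x_i·y_{i+1} − x_{i+1}·y_i:
  6, 7, 10, 36, 10, 14  ⇒  2A = 83, A = 41.5.
Then Σ (y_i + y_{i+1})·c_i = 629, so ȳ = 629 / (6·41.5) = 629/249.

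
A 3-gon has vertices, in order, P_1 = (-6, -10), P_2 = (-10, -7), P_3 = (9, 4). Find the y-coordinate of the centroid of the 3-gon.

Apply the surveyor's formula. First the cross-terms c_i = x_i·y_{i+1} − x_{i+1}·y_i:
  -58, 23, -66  ⇒  2A = -101, A = -50.5.
Then Σ (y_i + y_{i+1})·c_i = 1313, so ȳ = 1313 / (6·(-50.5)) = -13/3.

-13/3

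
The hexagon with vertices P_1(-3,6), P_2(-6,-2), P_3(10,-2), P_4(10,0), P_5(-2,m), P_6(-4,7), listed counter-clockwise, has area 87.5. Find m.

The doubled signed area Σ (x_i y_{i+1} − x_{i+1} y_i) is linear in m.
With m=0 it equals 77; the coefficient of m is 14 (from the two edges through P_5).
So 14·m + 77 = 2·87.5 = 175 ⇒ m = 7.

7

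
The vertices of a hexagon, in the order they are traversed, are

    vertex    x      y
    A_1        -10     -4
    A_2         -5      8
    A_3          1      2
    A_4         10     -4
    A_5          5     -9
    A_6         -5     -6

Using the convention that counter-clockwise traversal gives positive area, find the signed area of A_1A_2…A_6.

-163.5

Apply Gauss's area formula: 2A = Σ (x_i·y_{i+1} − x_{i+1}·y_i), indices taken mod 6.
Σ = (-100) + (-18) + (-24) + (-70) + (-75) + (-40) = -327
Signed area = Σ/2 = -163.5 (negative ⇒ clockwise traversal).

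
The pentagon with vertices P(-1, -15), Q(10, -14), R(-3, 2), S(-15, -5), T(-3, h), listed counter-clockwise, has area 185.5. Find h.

-11

The doubled signed area Σ (x_i y_{i+1} − x_{i+1} y_i) is linear in h.
With h=0 it equals 217; the coefficient of h is -14 (from the two edges through T).
So -14·h + 217 = 2·185.5 = 371 ⇒ h = -11.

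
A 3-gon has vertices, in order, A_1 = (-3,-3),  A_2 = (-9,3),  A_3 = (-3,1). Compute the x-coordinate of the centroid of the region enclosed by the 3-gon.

-5

Apply Gauss's area formula. First the cross-terms c_i = x_i·y_{i+1} − x_{i+1}·y_i:
  -36, 0, 12  ⇒  2A = -24, A = -12.
Then Σ (x_i + x_{i+1})·c_i = 360, so x̄ = 360 / (6·(-12)) = -5.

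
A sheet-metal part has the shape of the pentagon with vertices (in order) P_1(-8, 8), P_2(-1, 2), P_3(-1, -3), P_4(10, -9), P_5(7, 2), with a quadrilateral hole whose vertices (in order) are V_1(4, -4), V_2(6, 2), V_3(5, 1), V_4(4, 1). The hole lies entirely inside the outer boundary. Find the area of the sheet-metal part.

91

Outer boundary:
Cross-terms: -8, 5, 39, 83, 72  ⇒  Σ = 191
Area = |Σ|/2 = 95.5.
Hole:
Apply the shoelace formula: 2A = Σ (x_i·y_{i+1} − x_{i+1}·y_i), indices taken mod 4.
V_1→V_2: (4)(2) − (6)(-4) = 32
V_2→V_3: (6)(1) − (5)(2) = -4
V_3→V_4: (5)(1) − (4)(1) = 1
V_4→V_1: (4)(-4) − (4)(1) = -20
Σ = 9
Area = |Σ|/2 = 4.5.
Net area = 95.5 − 4.5 = 91.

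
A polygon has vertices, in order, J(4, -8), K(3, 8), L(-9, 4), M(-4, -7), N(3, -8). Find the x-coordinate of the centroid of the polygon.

Apply Gauss's area formula. First the cross-terms c_i = x_i·y_{i+1} − x_{i+1}·y_i:
  56, 84, 79, 53, 8  ⇒  2A = 280, A = 140.
Then Σ (x_i + x_{i+1})·c_i = -1136, so x̄ = -1136 / (6·140) = -142/105.

-142/105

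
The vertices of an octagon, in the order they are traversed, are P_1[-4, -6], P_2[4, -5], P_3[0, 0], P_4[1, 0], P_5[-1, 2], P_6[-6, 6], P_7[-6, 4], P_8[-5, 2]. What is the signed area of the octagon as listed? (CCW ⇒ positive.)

Apply the shoelace formula: 2A = Σ (x_i·y_{i+1} − x_{i+1}·y_i), indices taken mod 8.
Σ = (44) + (0) + (0) + (2) + (6) + (12) + (8) + (38) = 110
Signed area = Σ/2 = 55 (positive ⇒ counter-clockwise traversal).

55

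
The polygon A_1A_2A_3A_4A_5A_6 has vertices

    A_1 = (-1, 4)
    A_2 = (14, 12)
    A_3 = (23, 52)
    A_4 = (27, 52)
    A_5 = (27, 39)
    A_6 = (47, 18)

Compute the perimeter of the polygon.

154

|A_1A_2| = √((15)² + (8)²) = √289 = 17
|A_2A_3| = √((9)² + (40)²) = √1681 = 41
|A_3A_4| = √((4)² + (0)²) = √16 = 4
|A_4A_5| = √((0)² + (-13)²) = √169 = 13
|A_5A_6| = √((20)² + (-21)²) = √841 = 29
|A_6A_1| = √((-48)² + (-14)²) = √2500 = 50
Perimeter = 17 + 41 + 4 + 13 + 29 + 50 = 154.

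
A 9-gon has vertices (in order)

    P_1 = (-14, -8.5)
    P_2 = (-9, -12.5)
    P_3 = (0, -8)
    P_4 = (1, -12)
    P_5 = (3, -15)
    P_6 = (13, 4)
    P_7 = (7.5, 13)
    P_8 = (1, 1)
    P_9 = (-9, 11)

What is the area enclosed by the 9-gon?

395.25

Apply Gauss's area formula: 2A = Σ (x_i·y_{i+1} − x_{i+1}·y_i), indices taken mod 9.
Σ = (98.5) + (72) + (8) + (21) + (207) + (139) + (-5.5) + (20) + (230.5) = 790.5
Area = |Σ|/2 = 395.25.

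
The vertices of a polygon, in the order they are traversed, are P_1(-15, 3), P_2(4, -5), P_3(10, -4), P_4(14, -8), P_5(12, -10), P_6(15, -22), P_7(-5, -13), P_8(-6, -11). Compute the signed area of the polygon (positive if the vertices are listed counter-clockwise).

Cross-terms: 63, 34, -24, -44, -114, -305, -23, -183  ⇒  Σ = -596
Signed area = Σ/2 = -298 (negative ⇒ clockwise traversal).

-298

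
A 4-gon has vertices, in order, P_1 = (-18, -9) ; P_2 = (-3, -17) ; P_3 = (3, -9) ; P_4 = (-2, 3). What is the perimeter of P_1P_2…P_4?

|P_1P_2| = √((15)² + (-8)²) = √289 = 17
|P_2P_3| = √((6)² + (8)²) = √100 = 10
|P_3P_4| = √((-5)² + (12)²) = √169 = 13
|P_4P_1| = √((-16)² + (-12)²) = √400 = 20
Perimeter = 17 + 10 + 13 + 20 = 60.

60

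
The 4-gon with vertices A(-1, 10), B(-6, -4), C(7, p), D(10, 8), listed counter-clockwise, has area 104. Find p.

3

The doubled signed area Σ (x_i y_{i+1} − x_{i+1} y_i) is linear in p.
With p=0 it equals 256; the coefficient of p is -16 (from the two edges through C).
So -16·p + 256 = 2·104 = 208 ⇒ p = 3.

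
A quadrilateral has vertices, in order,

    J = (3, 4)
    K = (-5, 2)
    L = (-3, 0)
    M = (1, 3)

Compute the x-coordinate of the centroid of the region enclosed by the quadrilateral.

Apply Gauss's area formula. First the cross-terms c_i = x_i·y_{i+1} − x_{i+1}·y_i:
  26, 6, -9, -5  ⇒  2A = 18, A = 9.
Then Σ (x_i + x_{i+1})·c_i = -102, so x̄ = -102 / (6·9) = -17/9.

-17/9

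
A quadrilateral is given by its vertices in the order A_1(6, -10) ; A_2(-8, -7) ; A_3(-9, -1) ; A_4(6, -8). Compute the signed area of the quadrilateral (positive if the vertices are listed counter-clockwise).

Apply the shoelace (surveyor's) formula: 2A = Σ (x_i·y_{i+1} − x_{i+1}·y_i), indices taken mod 4.
Σ = (-122) + (-55) + (78) + (-12) = -111
Signed area = Σ/2 = -55.5 (negative ⇒ clockwise traversal).

-55.5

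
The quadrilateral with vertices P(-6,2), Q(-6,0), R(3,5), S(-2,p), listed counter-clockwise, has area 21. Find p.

6

Write out the shoelace sum; only the two edges meeting at S involve p:
2·Area = [(3·p − (-2)·5) + ((-2)·2 − (-6)·p)] + -18
       = 9·p + -12 = 42
⇒ p = 6.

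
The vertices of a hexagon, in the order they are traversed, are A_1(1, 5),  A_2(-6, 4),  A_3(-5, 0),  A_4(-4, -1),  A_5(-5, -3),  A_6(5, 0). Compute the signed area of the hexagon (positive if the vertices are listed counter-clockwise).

Apply the shoelace formula: 2A = Σ (x_i·y_{i+1} − x_{i+1}·y_i), indices taken mod 6.
Σ = (34) + (20) + (5) + (7) + (15) + (25) = 106
Signed area = Σ/2 = 53 (positive ⇒ counter-clockwise traversal).

53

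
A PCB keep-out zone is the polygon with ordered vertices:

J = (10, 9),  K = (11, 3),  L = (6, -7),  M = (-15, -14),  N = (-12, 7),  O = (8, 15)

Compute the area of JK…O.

470

Cross-terms: -69, -95, -189, -273, -236, -78  ⇒  Σ = -940
Area = |Σ|/2 = 470.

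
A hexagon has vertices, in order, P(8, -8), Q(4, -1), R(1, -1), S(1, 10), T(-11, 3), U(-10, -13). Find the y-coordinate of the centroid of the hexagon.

-706/251

Apply the shoelace formula. First the cross-terms c_i = x_i·y_{i+1} − x_{i+1}·y_i:
  24, -3, 11, 113, 173, 184  ⇒  2A = 502, A = 251.
Then Σ (y_i + y_{i+1})·c_i = -4236, so ȳ = -4236 / (6·251) = -706/251.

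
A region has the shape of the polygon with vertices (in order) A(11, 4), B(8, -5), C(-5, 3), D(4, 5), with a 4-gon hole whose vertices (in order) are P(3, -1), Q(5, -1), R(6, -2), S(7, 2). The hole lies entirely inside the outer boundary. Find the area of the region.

76.5

Outer boundary:
Apply the surveyor's formula: 2A = Σ (x_i·y_{i+1} − x_{i+1}·y_i), indices taken mod 4.
Σ = (-87) + (-1) + (-37) + (-39) = -164
Area = |Σ|/2 = 82.
Hole:
Apply Gauss's area formula: 2A = Σ (x_i·y_{i+1} − x_{i+1}·y_i), indices taken mod 4.
Cross-terms: 2, -4, 26, -13  ⇒  Σ = 11
Area = |Σ|/2 = 5.5.
Net area = 82 − 5.5 = 76.5.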